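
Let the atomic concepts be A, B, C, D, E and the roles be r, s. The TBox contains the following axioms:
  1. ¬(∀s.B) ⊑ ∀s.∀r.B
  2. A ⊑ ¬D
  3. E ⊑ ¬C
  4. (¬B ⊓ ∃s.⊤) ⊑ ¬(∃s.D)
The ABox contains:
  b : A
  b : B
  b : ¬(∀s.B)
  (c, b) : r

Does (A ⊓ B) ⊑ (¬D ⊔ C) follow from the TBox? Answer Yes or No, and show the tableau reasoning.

Yes

1. (A ⊓ B) ⊑ (¬D ⊔ C)  ⇔  ((A ⊓ B) ⊓ (D ⊓ ¬C)) unsat w.r.t. T
   all branches close; clash {D, ¬D} at x₀
2. Hence (A ⊓ B) ⊑ (¬D ⊔ C): entailed.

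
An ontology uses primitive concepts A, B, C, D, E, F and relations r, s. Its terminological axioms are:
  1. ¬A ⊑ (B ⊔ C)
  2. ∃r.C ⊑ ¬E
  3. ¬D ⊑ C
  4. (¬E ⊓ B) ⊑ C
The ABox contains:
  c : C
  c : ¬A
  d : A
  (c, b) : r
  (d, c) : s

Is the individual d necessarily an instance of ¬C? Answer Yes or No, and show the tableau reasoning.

1. d : ¬C?  L(d) = {A} ∪ {C}
   open: L(d) ⊇ {A, C, ∀r.¬C} — d ∉ ¬C possible
2. Hence d : ¬C: not entailed.

No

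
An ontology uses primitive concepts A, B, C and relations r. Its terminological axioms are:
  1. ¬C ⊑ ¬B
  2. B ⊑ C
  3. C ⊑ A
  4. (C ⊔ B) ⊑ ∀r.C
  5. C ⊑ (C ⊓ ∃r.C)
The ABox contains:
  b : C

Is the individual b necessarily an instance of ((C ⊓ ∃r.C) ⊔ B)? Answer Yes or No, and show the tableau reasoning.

1. b : ((C ⊓ ∃r.C) ⊔ B)?  L(b) = {C} ∪ {((¬C ⊔ ∀r.¬C) ⊓ ¬B)}
   clash {C, ¬C} at an ∃-successor — b ∈ ((C ⊓ ∃r.C) ⊔ B)
2. Hence b : ((C ⊓ ∃r.C) ⊔ B): entailed.

Yes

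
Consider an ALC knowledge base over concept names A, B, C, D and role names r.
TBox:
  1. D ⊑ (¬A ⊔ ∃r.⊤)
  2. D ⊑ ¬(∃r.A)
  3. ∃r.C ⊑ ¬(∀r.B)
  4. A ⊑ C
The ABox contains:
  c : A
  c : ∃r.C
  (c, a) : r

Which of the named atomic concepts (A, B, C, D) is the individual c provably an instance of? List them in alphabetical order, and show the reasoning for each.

{A, C}

1. c : A?  L(c) = {A, ∃r.C} ∪ {¬A}
   clash {A, ¬A} at c — c ∈ A
2. c : B?  L(c) = {A, ∃r.C} ∪ {¬B}
   apply at c: ∃r.C⊑¬(∀r.B); A⊑C
   open: L(c) ⊇ {A, C, ¬B, ¬D, ∃r.C, …} (+ ∃-successors) — c ∉ B possible
3. c : C?  L(c) = {A, ∃r.C} ∪ {¬C}
   clash {C, ¬C} at c — c ∈ C
4. c : D?  L(c) = {A, ∃r.C} ∪ {¬D}
   apply at c: ∃r.C⊑¬(∀r.B); A⊑C
   open: L(c) ⊇ {A, C, ¬D, ∃r.C, ∃r.¬B} (+ ∃-successors) — c ∉ D possible
5. Entailed for c: {A, C}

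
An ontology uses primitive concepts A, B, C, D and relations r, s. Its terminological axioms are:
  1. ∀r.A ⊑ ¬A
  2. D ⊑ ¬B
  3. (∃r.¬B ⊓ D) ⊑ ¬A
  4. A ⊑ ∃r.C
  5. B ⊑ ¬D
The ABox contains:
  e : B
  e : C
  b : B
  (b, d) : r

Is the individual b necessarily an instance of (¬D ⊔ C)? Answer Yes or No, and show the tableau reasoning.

1. b : (¬D ⊔ C)?  L(b) = {B} ∪ {(D ⊓ ¬C)}
   clash {D, ¬D} at b — b ∈ (¬D ⊔ C)
2. Hence b : (¬D ⊔ C): entailed.

Yes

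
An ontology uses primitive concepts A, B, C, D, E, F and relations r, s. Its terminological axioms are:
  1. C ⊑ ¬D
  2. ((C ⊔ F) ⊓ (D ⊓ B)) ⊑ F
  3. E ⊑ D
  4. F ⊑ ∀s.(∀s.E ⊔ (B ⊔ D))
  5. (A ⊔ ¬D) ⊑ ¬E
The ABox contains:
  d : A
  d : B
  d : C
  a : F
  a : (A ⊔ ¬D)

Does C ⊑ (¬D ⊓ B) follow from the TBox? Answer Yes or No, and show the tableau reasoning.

1. C ⊑ (¬D ⊓ B)  ⇔  (C ⊓ (D ⊔ ¬B)) unsat w.r.t. T
   apply at x₀: C⊑¬D
   open: L(x₀) ⊇ {C, ¬B, ¬D, ¬E, ¬F}
2. Hence C ⊑ (¬D ⊓ B): not entailed.

No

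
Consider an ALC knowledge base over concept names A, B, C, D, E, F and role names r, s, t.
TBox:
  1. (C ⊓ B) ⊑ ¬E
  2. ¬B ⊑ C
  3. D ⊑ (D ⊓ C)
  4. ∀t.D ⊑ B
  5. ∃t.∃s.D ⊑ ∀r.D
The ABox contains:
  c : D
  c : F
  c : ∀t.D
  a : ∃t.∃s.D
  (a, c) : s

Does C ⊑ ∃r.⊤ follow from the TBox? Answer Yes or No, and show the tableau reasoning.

1. C ⊑ ∃r.⊤  ⇔  (C ⊓ ∀r.⊥) unsat w.r.t. T
   open: L(x₀) ⊇ {C, ¬B, ¬D, ∀r.⊥, ∀t.∀s.¬D, …} (+ ∃-successors)
2. Hence C ⊑ ∃r.⊤: not entailed.

No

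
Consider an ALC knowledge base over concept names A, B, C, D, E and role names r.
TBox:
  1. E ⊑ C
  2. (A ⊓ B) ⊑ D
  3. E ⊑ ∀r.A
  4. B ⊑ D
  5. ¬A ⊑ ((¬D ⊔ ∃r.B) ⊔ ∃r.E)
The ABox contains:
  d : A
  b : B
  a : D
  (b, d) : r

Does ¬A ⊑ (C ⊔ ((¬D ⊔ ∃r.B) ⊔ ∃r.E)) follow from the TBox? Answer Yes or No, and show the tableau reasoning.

Yes

1. ¬A ⊑ (C ⊔ ((¬D ⊔ ∃r.B) ⊔ ∃r.E))  ⇔  (¬A ⊓ (¬C ⊓ ((D ⊓ ∀r.¬B) ⊓ ∀r.¬E))) unsat w.r.t. T
   all branches close; clash {C, ¬C} at x₀
2. Hence ¬A ⊑ (C ⊔ ((¬D ⊔ ∃r.B) ⊔ ∃r.E)): entailed.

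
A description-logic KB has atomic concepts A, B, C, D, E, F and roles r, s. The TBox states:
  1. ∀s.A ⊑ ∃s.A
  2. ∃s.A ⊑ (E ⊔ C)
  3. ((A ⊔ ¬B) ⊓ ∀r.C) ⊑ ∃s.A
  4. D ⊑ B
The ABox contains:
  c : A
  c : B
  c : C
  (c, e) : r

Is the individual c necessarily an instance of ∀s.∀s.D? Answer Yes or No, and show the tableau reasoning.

No

1. c : ∀s.∀s.D?  L(c) = {A, B, C} ∪ {∃s.∃s.¬D}
   open: L(c) ⊇ {A, B, C, ∀s.¬A, ∃r.¬C, …} (+ ∃-successors) — c ∉ ∀s.∀s.D possible
2. Hence c : ∀s.∀s.D: not entailed.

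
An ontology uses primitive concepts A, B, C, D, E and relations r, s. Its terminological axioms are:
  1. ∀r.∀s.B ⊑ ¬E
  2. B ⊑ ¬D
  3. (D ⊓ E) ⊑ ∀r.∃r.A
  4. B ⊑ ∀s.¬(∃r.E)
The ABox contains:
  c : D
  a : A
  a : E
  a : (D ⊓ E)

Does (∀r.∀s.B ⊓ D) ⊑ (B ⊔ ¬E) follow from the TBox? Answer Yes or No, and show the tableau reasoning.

1. (∀r.∀s.B ⊓ D) ⊑ (B ⊔ ¬E)  ⇔  ((∀r.∀s.B ⊓ D) ⊓ (¬B ⊓ E)) unsat w.r.t. T
   all branches close; clash {E, ¬E} at x₀
2. Hence (∀r.∀s.B ⊓ D) ⊑ (B ⊔ ¬E): entailed.

Yes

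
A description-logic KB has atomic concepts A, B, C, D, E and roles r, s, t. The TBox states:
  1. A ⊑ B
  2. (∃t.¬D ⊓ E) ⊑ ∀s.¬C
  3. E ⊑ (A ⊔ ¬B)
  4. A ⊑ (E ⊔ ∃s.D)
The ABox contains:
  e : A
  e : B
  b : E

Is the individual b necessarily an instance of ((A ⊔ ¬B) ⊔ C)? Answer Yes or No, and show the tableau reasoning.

1. b : ((A ⊔ ¬B) ⊔ C)?  L(b) = {E} ∪ {((¬A ⊓ B) ⊓ ¬C)}
   clash {B, ¬B} at b — b ∈ ((A ⊔ ¬B) ⊔ C)
2. Hence b : ((A ⊔ ¬B) ⊔ C): entailed.

Yes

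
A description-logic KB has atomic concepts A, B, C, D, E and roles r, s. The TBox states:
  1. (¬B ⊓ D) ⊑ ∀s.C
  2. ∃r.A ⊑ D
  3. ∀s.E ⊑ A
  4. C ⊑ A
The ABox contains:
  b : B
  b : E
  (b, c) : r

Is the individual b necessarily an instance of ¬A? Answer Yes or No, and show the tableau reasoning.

1. b : ¬A?  L(b) = {B, E} ∪ {A}
   open: L(b) ⊇ {A, B, E, ∀r.¬A} — b ∉ ¬A possible
2. Hence b : ¬A: not entailed.

No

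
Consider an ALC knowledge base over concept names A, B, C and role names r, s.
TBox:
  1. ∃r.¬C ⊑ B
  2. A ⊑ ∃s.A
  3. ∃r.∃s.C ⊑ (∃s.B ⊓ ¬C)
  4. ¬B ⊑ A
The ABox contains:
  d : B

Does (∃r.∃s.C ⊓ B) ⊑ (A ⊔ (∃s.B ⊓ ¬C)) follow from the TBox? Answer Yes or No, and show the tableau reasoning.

1. (∃r.∃s.C ⊓ B) ⊑ (A ⊔ (∃s.B ⊓ ¬C))  ⇔  ((∃r.∃s.C ⊓ B) ⊓ (¬A ⊓ (∀s.¬B ⊔ C))) unsat w.r.t. T
   all branches close; clash {C, ¬C} at x₀
2. Hence (∃r.∃s.C ⊓ B) ⊑ (A ⊔ (∃s.B ⊓ ¬C)): entailed.

Yes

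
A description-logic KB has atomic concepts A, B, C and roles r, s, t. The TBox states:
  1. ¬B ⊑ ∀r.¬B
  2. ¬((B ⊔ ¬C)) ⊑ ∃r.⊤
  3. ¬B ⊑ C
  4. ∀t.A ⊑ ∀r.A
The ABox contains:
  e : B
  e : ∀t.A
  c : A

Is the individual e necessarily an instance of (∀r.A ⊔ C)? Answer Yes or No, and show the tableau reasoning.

1. e : (∀r.A ⊔ C)?  L(e) = {B, ∀t.A} ∪ {(∃r.¬A ⊓ ¬C)}
   clash {A, ¬A} at an ∃-successor — e ∈ (∀r.A ⊔ C)
2. Hence e : (∀r.A ⊔ C): entailed.

Yes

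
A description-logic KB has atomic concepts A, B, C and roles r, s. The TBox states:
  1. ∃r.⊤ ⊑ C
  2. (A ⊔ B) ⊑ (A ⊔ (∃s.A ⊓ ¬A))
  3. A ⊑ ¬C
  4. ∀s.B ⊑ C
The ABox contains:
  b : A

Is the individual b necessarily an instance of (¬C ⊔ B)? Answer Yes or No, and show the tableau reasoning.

1. b : (¬C ⊔ B)?  L(b) = {A} ∪ {(C ⊓ ¬B)}
   clash {C, ¬C} at b — b ∈ (¬C ⊔ B)
2. Hence b : (¬C ⊔ B): entailed.

Yes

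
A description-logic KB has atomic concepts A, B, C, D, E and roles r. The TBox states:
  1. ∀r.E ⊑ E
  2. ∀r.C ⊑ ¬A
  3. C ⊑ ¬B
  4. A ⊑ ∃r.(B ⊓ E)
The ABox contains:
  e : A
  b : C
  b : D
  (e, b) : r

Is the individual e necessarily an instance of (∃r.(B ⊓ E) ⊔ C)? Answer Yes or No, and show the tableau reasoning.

1. e : (∃r.(B ⊓ E) ⊔ C)?  L(e) = {A} ∪ {(∀r.(¬B ⊔ ¬E) ⊓ ¬C)}
   clash {A, ¬A} at e — e ∈ (∃r.(B ⊓ E) ⊔ C)
2. Hence e : (∃r.(B ⊓ E) ⊔ C): entailed.

Yes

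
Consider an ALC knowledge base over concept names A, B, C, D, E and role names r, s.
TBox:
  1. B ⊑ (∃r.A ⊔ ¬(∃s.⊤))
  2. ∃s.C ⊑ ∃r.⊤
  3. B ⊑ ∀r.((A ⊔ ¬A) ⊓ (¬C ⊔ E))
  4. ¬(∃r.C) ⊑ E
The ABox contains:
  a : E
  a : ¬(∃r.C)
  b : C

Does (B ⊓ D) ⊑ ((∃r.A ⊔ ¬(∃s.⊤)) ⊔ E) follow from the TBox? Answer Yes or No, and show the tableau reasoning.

1. (B ⊓ D) ⊑ ((∃r.A ⊔ ¬(∃s.⊤)) ⊔ E)  ⇔  ((B ⊓ D) ⊓ ((∀r.¬A ⊓ ∃s.⊤) ⊓ ¬E)) unsat w.r.t. T
   all branches close; clash {E, ¬E} at x₀
2. Hence (B ⊓ D) ⊑ ((∃r.A ⊔ ¬(∃s.⊤)) ⊔ E): entailed.

Yes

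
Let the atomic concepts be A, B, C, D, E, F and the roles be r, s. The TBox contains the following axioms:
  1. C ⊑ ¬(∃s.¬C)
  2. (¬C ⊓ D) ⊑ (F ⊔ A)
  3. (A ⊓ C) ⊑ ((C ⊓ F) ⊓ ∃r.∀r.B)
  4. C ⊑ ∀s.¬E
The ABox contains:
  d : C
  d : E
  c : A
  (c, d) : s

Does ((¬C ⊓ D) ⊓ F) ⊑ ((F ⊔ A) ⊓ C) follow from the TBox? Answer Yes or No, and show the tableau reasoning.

No

1. ((¬C ⊓ D) ⊓ F) ⊑ ((F ⊔ A) ⊓ C)  ⇔  (((¬C ⊓ D) ⊓ F) ⊓ ((¬F ⊓ ¬A) ⊔ ¬C)) unsat w.r.t. T
   apply at x₀: (¬C ⊓ D)⊑(F ⊔ A)
   open: L(x₀) ⊇ {D, F, ¬C}
2. Hence ((¬C ⊓ D) ⊓ F) ⊑ ((F ⊔ A) ⊓ C): not entailed.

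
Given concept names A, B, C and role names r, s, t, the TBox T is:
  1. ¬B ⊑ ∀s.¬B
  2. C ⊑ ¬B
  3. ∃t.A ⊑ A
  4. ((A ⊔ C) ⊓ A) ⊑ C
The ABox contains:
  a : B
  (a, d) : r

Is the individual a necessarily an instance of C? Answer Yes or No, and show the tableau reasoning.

No

1. a : C?  L(a) = {B} ∪ {¬C}
   open: L(a) ⊇ {B, ¬A, ¬C, ∀t.¬A} — a ∉ C possible
2. Hence a : C: not entailed.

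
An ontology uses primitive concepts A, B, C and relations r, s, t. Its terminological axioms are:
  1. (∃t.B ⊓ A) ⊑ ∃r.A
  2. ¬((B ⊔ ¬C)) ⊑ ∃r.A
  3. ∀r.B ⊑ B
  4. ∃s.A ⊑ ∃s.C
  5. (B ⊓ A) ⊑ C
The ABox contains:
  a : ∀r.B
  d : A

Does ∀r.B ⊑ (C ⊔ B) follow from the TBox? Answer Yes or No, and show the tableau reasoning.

Yes

1. ∀r.B ⊑ (C ⊔ B)  ⇔  (∀r.B ⊓ (¬C ⊓ ¬B)) unsat w.r.t. T
   all branches close; clash {C, ¬C} at x₀
2. Hence ∀r.B ⊑ (C ⊔ B): entailed.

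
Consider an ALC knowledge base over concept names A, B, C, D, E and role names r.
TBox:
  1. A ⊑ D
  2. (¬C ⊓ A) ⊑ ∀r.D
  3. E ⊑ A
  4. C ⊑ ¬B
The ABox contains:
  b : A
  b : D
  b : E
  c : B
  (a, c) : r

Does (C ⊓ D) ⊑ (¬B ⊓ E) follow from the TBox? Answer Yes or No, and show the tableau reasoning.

1. (C ⊓ D) ⊑ (¬B ⊓ E)  ⇔  ((C ⊓ D) ⊓ (B ⊔ ¬E)) unsat w.r.t. T
   apply at x₀: C⊑¬B
   open: L(x₀) ⊇ {C, D, ¬B, ¬E}
2. Hence (C ⊓ D) ⊑ (¬B ⊓ E): not entailed.

No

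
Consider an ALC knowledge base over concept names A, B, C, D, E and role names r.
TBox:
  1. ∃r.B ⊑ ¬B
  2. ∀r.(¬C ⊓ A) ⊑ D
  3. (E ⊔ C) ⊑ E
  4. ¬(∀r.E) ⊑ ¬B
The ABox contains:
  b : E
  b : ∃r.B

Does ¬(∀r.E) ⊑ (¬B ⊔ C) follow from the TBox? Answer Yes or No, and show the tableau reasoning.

1. ¬(∀r.E) ⊑ (¬B ⊔ C)  ⇔  (∃r.¬E ⊓ (B ⊓ ¬C)) unsat w.r.t. T
   all branches close; clash {B, ¬B} at x₀
2. Hence ¬(∀r.E) ⊑ (¬B ⊔ C): entailed.

Yes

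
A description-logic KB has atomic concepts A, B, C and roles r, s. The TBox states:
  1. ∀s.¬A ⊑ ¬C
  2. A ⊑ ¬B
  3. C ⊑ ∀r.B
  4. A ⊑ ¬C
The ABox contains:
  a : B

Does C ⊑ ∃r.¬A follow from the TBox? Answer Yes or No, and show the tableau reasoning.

No

1. C ⊑ ∃r.¬A  ⇔  (C ⊓ ∀r.A) unsat w.r.t. T
   apply at x₀: C⊑∀r.B
   open: L(x₀) ⊇ {C, ¬A, ∀r.A, ∀r.B, ∃s.A} (+ ∃-successors)
2. Hence C ⊑ ∃r.¬A: not entailed.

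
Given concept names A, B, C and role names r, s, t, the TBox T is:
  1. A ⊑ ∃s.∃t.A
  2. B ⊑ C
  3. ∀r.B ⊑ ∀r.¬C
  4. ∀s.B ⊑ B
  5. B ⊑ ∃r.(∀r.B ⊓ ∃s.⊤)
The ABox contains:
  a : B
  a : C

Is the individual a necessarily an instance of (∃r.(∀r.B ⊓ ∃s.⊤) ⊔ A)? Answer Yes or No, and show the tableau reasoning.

Yes

1. a : (∃r.(∀r.B ⊓ ∃s.⊤) ⊔ A)?  L(a) = {B, C} ∪ {(∀r.(∃r.¬B ⊔ ∀s.⊥) ⊓ ¬A)}
   clash {C, ¬C} at an ∃-successor — a ∈ (∃r.(∀r.B ⊓ ∃s.⊤) ⊔ A)
2. Hence a : (∃r.(∀r.B ⊓ ∃s.⊤) ⊔ A): entailed.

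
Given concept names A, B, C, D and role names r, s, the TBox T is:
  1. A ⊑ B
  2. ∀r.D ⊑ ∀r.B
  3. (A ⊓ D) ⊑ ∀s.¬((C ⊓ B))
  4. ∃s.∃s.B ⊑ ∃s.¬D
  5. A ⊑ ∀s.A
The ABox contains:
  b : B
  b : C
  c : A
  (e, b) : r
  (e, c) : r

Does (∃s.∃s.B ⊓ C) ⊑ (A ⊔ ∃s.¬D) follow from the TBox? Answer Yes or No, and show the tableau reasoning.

Yes

1. (∃s.∃s.B ⊓ C) ⊑ (A ⊔ ∃s.¬D)  ⇔  ((∃s.∃s.B ⊓ C) ⊓ (¬A ⊓ ∀s.D)) unsat w.r.t. T
   all branches close; clash {D, ¬D} at an ∃-successor
2. Hence (∃s.∃s.B ⊓ C) ⊑ (A ⊔ ∃s.¬D): entailed.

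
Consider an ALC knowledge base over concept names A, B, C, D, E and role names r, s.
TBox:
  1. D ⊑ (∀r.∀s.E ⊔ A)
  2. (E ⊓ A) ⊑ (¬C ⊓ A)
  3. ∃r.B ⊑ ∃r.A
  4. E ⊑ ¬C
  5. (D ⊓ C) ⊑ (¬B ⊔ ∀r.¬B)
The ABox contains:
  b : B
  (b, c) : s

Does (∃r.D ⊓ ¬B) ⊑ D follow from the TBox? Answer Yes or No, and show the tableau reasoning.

1. (∃r.D ⊓ ¬B) ⊑ D  ⇔  ((∃r.D ⊓ ¬B) ⊓ ¬D) unsat w.r.t. T
   open: L(x₀) ⊇ {¬B, ¬D, ¬E, ∀r.¬B, ∃r.D} (+ ∃-successors)
2. Hence (∃r.D ⊓ ¬B) ⊑ D: not entailed.

No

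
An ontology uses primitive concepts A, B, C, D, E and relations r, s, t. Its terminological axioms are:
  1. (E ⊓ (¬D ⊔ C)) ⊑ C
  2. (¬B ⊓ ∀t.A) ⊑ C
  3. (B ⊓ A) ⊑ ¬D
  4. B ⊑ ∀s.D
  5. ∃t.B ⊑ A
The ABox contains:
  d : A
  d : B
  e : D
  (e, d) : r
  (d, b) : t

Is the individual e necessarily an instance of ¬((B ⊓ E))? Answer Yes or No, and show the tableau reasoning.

1. e : ¬((B ⊓ E))?  L(e) = {D} ∪ {(B ⊓ E)}
   apply at e: B⊑∀s.D
   open: L(e) ⊇ {B, D, E, ¬A, ¬C, …} — e ∉ ¬((B ⊓ E)) possible
2. Hence e : ¬((B ⊓ E)): not entailed.

No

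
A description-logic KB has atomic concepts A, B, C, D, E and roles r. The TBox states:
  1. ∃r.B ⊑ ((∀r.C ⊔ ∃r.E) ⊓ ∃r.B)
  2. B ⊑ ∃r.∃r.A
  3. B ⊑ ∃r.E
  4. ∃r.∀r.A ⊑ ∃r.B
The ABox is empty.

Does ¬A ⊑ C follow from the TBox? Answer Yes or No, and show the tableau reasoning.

No

1. ¬A ⊑ C  ⇔  (¬A ⊓ ¬C) unsat w.r.t. T
   open: L(x₀) ⊇ {¬A, ¬B, ¬C, ∀r.¬B, ∀r.∃r.¬A}
2. Hence ¬A ⊑ C: not entailed.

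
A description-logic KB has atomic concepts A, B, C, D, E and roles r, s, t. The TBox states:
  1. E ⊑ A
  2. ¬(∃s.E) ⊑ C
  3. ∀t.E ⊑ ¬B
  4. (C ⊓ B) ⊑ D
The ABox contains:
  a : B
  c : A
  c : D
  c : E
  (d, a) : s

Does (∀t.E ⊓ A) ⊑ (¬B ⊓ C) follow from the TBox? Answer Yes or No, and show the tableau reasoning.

No

1. (∀t.E ⊓ A) ⊑ (¬B ⊓ C)  ⇔  ((∀t.E ⊓ A) ⊓ (B ⊔ ¬C)) unsat w.r.t. T
   apply at x₀: ∀t.E⊑¬B
   open: L(x₀) ⊇ {A, ¬B, ¬C, ∀t.E, ∃s.E} (+ ∃-successors)
2. Hence (∀t.E ⊓ A) ⊑ (¬B ⊓ C): not entailed.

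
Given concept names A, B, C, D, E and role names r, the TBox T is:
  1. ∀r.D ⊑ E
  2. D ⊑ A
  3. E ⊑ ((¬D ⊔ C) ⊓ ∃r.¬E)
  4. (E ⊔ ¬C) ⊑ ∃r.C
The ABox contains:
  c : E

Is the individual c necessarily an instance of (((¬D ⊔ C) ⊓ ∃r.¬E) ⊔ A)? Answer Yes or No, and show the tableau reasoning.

Yes

1. c : (((¬D ⊔ C) ⊓ ∃r.¬E) ⊔ A)?  L(c) = {E} ∪ {(((D ⊓ ¬C) ⊔ ∀r.E) ⊓ ¬A)}
   clash {A, ¬A} at c — c ∈ (((¬D ⊔ C) ⊓ ∃r.¬E) ⊔ A)
2. Hence c : (((¬D ⊔ C) ⊓ ∃r.¬E) ⊔ A): entailed.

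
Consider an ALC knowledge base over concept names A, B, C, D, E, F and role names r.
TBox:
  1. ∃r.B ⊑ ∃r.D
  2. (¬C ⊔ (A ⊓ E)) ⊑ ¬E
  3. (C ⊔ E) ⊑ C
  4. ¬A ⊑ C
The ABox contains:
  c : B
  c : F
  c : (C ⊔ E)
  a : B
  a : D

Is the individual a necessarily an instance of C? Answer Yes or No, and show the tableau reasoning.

1. a : C?  L(a) = {B, D} ∪ {¬C}
   open: L(a) ⊇ {A, B, D, ¬C, ¬E, …} — a ∉ C possible
2. Hence a : C: not entailed.

No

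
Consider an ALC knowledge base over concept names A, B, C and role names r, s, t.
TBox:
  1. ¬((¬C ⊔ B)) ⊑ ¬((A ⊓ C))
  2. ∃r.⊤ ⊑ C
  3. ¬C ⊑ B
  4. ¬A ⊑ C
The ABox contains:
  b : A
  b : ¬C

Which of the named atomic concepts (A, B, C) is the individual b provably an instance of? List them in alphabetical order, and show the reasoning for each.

1. b : A?  L(b) = {A, ¬C} ∪ {¬A}
   clash {A, ¬A} at b — b ∈ A
2. b : B?  L(b) = {A, ¬C} ∪ {¬B}
   clash {B, ¬B} at b — b ∈ B
3. b : C?  L(b) = {A, ¬C} ∪ {¬C}
   apply at b: ¬C⊑B
   open: L(b) ⊇ {A, B, ¬C, ∀r.⊥} — b ∉ C possible
4. Entailed for b: {A, B}

{A, B}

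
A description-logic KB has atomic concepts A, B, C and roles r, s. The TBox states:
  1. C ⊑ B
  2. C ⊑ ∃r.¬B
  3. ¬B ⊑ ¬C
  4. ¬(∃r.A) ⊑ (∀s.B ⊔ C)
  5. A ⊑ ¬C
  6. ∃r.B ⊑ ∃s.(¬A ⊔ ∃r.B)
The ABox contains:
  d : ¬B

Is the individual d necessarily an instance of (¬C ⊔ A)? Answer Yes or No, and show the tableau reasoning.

1. d : (¬C ⊔ A)?  L(d) = {¬B} ∪ {(C ⊓ ¬A)}
   clash {C, ¬C} at d — d ∈ (¬C ⊔ A)
2. Hence d : (¬C ⊔ A): entailed.

Yes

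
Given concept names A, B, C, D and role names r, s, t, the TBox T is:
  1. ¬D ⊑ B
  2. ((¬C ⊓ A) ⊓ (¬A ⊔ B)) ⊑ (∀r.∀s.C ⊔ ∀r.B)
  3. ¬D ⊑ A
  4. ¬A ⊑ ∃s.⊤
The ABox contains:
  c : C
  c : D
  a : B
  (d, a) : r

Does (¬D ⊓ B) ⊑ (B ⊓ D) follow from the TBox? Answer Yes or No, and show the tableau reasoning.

1. (¬D ⊓ B) ⊑ (B ⊓ D)  ⇔  ((¬D ⊓ B) ⊓ (¬B ⊔ ¬D)) unsat w.r.t. T
   apply at x₀: ¬D⊑A
   open: L(x₀) ⊇ {A, B, C, ¬D}
2. Hence (¬D ⊓ B) ⊑ (B ⊓ D): not entailed.

No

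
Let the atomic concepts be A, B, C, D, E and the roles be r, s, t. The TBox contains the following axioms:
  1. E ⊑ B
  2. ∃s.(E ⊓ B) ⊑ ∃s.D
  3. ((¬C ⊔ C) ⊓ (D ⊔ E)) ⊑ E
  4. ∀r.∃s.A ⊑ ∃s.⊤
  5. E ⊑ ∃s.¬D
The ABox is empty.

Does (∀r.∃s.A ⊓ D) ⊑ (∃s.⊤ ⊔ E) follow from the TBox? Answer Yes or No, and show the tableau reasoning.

1. (∀r.∃s.A ⊓ D) ⊑ (∃s.⊤ ⊔ E)  ⇔  ((∀r.∃s.A ⊓ D) ⊓ (∀s.⊥ ⊓ ¬E)) unsat w.r.t. T
   all branches close; clash {E, ¬E} at x₀
2. Hence (∀r.∃s.A ⊓ D) ⊑ (∃s.⊤ ⊔ E): entailed.

Yes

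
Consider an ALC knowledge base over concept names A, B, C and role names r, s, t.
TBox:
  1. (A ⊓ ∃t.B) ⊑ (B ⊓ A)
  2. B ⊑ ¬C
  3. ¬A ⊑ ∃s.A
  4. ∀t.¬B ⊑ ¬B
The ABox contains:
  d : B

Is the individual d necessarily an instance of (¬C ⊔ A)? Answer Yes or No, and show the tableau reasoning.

1. d : (¬C ⊔ A)?  L(d) = {B} ∪ {(C ⊓ ¬A)}
   clash {C, ¬C} at d — d ∈ (¬C ⊔ A)
2. Hence d : (¬C ⊔ A): entailed.

Yes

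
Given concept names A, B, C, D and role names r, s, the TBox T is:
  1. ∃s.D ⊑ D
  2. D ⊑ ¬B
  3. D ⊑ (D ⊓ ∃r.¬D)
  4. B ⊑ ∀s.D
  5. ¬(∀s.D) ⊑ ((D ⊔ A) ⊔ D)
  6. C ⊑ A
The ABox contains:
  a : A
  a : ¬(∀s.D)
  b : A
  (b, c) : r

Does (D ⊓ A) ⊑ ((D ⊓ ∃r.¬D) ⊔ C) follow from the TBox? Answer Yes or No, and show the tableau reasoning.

1. (D ⊓ A) ⊑ ((D ⊓ ∃r.¬D) ⊔ C)  ⇔  ((D ⊓ A) ⊓ ((¬D ⊔ ∀r.D) ⊓ ¬C)) unsat w.r.t. T
   all branches close; clash {D, ¬D} at an ∃-successor
2. Hence (D ⊓ A) ⊑ ((D ⊓ ∃r.¬D) ⊔ C): entailed.

Yes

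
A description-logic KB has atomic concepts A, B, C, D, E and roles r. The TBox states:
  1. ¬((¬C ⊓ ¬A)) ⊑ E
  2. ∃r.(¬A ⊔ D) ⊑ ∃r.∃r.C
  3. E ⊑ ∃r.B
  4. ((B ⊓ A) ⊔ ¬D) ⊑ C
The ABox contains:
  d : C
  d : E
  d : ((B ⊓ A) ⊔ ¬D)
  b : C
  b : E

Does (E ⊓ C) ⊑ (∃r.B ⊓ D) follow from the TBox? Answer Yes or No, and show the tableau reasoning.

1. (E ⊓ C) ⊑ (∃r.B ⊓ D)  ⇔  ((E ⊓ C) ⊓ (∀r.¬B ⊔ ¬D)) unsat w.r.t. T
   apply at x₀: E⊑∃r.B
   open: L(x₀) ⊇ {C, E, ¬D, ∀r.(A ⊓ ¬D), ∃r.B} (+ ∃-successors)
2. Hence (E ⊓ C) ⊑ (∃r.B ⊓ D): not entailed.

No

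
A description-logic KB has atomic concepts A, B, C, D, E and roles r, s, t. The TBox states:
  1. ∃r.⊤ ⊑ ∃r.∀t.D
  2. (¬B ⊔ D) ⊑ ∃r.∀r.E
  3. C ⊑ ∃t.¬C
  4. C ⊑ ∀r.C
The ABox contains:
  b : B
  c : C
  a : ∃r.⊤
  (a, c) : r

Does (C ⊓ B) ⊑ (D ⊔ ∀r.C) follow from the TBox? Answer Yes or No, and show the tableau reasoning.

Yes

1. (C ⊓ B) ⊑ (D ⊔ ∀r.C)  ⇔  ((C ⊓ B) ⊓ (¬D ⊓ ∃r.¬C)) unsat w.r.t. T
   all branches close; clash {C, ¬C} at an ∃-successor
2. Hence (C ⊓ B) ⊑ (D ⊔ ∀r.C): entailed.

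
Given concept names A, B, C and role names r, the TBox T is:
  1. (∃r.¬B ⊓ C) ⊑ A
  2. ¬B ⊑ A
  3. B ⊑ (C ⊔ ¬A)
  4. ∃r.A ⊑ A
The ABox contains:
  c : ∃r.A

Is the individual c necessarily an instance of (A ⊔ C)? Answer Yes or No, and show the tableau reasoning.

Yes

1. c : (A ⊔ C)?  L(c) = {∃r.A} ∪ {(¬A ⊓ ¬C)}
   clash {A, ¬A} at c — c ∈ (A ⊔ C)
2. Hence c : (A ⊔ C): entailed.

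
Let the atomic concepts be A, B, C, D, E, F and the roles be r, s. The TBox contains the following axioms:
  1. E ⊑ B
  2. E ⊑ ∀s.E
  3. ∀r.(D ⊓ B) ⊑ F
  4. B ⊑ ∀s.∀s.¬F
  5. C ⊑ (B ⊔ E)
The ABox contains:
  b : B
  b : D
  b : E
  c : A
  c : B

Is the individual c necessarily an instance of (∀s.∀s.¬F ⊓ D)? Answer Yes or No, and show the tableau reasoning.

1. c : (∀s.∀s.¬F ⊓ D)?  L(c) = {A, B} ∪ {(∃s.∃s.F ⊔ ¬D)}
   apply at c: B⊑∀s.∀s.¬F
   open: L(c) ⊇ {A, B, ¬C, ¬D, ¬E, …} (+ ∃-successors) — c ∉ (∀s.∀s.¬F ⊓ D) possible
2. Hence c : (∀s.∀s.¬F ⊓ D): not entailed.

No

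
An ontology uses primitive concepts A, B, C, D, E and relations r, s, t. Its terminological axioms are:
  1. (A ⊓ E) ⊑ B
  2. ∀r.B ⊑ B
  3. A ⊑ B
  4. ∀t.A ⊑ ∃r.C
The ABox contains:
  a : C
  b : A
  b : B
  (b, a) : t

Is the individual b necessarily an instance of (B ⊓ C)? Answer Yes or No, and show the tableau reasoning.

No

1. b : (B ⊓ C)?  L(b) = {A, B} ∪ {(¬B ⊔ ¬C)}
   open: L(b) ⊇ {A, B, ¬C, ∃t.¬A} (+ ∃-successors) — b ∉ (B ⊓ C) possible
2. Hence b : (B ⊓ C): not entailed.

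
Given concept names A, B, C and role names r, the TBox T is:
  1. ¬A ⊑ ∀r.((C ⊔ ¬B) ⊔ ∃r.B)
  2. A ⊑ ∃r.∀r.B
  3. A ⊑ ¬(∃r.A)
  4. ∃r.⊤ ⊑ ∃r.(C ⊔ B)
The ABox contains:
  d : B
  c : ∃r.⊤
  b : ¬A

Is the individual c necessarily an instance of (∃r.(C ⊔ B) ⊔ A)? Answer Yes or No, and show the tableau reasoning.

Yes

1. c : (∃r.(C ⊔ B) ⊔ A)?  L(c) = {∃r.⊤} ∪ {(∀r.(¬C ⊓ ¬B) ⊓ ¬A)}
   clash {B, ¬B} at an ∃-successor — c ∈ (∃r.(C ⊔ B) ⊔ A)
2. Hence c : (∃r.(C ⊔ B) ⊔ A): entailed.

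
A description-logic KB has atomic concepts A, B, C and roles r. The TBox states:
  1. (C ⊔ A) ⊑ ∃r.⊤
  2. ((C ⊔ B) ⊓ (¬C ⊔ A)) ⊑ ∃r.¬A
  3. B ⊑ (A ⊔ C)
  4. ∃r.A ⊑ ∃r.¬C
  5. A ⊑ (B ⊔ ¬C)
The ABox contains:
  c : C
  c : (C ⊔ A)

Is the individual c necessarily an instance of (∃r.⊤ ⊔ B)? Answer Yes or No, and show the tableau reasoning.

1. c : (∃r.⊤ ⊔ B)?  L(c) = {C, (C ⊔ A)} ∪ {(∀r.⊥ ⊓ ¬B)}
   clash {C, ¬C} at c — c ∈ (∃r.⊤ ⊔ B)
2. Hence c : (∃r.⊤ ⊔ B): entailed.

Yes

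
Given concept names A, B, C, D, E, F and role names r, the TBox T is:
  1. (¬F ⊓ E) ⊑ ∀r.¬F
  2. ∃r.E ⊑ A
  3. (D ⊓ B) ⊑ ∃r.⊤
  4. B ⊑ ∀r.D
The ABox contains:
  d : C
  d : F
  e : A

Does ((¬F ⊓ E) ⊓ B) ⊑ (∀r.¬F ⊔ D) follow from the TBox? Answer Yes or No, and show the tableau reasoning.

Yes

1. ((¬F ⊓ E) ⊓ B) ⊑ (∀r.¬F ⊔ D)  ⇔  (((¬F ⊓ E) ⊓ B) ⊓ (∃r.F ⊓ ¬D)) unsat w.r.t. T
   all branches close; clash {F, ¬F} at an ∃-successor
2. Hence ((¬F ⊓ E) ⊓ B) ⊑ (∀r.¬F ⊔ D): entailed.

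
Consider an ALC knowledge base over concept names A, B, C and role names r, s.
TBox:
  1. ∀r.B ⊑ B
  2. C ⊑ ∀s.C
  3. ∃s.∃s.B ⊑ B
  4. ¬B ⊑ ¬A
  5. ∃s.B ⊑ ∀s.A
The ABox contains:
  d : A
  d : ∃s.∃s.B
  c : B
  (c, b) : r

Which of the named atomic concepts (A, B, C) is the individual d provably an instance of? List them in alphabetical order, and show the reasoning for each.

{A, B}

1. d : A?  L(d) = {A, ∃s.∃s.B} ∪ {¬A}
   clash {A, ¬A} at d — d ∈ A
2. d : B?  L(d) = {A, ∃s.∃s.B} ∪ {¬B}
   clash {A, ¬A} at d — d ∈ B
3. d : C?  L(d) = {A, ∃s.∃s.B} ∪ {¬C}
   apply at d: ∃s.∃s.B⊑B
   open: L(d) ⊇ {A, B, ¬C, ∀s.¬B, ∃s.∃s.B} (+ ∃-successors) — d ∉ C possible
4. Entailed for d: {A, B}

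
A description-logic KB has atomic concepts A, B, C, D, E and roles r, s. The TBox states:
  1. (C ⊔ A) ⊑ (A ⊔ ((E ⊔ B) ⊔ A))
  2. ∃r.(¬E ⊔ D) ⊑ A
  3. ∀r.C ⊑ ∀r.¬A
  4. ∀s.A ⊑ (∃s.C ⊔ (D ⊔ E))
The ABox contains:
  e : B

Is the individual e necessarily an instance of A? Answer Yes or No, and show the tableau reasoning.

1. e : A?  L(e) = {B} ∪ {¬A}
   open: L(e) ⊇ {B, ¬A, ¬C, ∀r.(E ⊓ ¬D), ∃r.¬C, …} (+ ∃-successors) — e ∉ A possible
2. Hence e : A: not entailed.

No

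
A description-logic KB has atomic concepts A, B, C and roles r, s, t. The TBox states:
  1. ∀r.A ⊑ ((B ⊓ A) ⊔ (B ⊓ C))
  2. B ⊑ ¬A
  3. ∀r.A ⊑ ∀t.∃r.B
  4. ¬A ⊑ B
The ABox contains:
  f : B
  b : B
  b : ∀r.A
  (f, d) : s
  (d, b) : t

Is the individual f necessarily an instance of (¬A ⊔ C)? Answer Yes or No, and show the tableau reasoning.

Yes

1. f : (¬A ⊔ C)?  L(f) = {B} ∪ {(A ⊓ ¬C)}
   clash {A, ¬A} at f — f ∈ (¬A ⊔ C)
2. Hence f : (¬A ⊔ C): entailed.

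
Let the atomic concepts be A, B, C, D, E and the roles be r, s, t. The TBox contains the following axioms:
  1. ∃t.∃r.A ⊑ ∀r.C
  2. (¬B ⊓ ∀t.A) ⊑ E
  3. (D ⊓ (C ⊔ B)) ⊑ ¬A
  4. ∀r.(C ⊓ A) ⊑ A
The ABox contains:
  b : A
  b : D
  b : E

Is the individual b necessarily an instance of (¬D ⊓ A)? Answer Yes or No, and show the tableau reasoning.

No

1. b : (¬D ⊓ A)?  L(b) = {A, D, E} ∪ {(D ⊔ ¬A)}
   open: L(b) ⊇ {A, D, E, ¬B, ¬C, …} — b ∉ (¬D ⊓ A) possible
2. Hence b : (¬D ⊓ A): not entailed.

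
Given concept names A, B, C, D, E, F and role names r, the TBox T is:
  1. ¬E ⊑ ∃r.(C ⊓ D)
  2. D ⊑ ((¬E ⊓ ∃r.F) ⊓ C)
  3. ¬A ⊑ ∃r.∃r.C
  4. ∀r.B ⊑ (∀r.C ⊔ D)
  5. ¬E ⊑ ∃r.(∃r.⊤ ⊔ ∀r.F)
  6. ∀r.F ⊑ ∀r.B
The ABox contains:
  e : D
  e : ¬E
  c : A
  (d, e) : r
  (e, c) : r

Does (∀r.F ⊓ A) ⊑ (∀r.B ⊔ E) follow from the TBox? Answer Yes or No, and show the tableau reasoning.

Yes

1. (∀r.F ⊓ A) ⊑ (∀r.B ⊔ E)  ⇔  ((∀r.F ⊓ A) ⊓ (∃r.¬B ⊓ ¬E)) unsat w.r.t. T
   all branches close; clash {B, ¬B} at an ∃-successor
2. Hence (∀r.F ⊓ A) ⊑ (∀r.B ⊔ E): entailed.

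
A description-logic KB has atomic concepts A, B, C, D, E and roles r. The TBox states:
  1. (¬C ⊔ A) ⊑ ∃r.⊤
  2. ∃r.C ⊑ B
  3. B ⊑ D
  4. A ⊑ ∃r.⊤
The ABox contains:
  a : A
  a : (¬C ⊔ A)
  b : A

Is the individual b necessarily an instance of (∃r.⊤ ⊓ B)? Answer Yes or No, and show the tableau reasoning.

1. b : (∃r.⊤ ⊓ B)?  L(b) = {A} ∪ {(∀r.⊥ ⊔ ¬B)}
   apply at b: A⊑∃r.⊤
   open: L(b) ⊇ {A, ¬B, ∀r.¬C, ∃r.⊤} (+ ∃-successors) — b ∉ (∃r.⊤ ⊓ B) possible
2. Hence b : (∃r.⊤ ⊓ B): not entailed.

No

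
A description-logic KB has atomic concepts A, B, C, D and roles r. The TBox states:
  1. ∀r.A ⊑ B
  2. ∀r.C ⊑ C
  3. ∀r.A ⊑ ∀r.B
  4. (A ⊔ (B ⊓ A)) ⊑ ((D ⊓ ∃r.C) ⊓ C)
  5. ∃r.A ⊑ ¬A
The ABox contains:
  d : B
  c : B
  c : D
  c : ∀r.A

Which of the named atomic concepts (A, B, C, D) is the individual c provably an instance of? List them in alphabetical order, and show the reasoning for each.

{B, C, D}

1. c : A?  L(c) = {B, D, ∀r.A} ∪ {¬A}
   apply at c: ∀r.A⊑∀r.B
   open: L(c) ⊇ {B, C, D, ¬A, ∀r.A, …} — c ∉ A possible
2. c : B?  L(c) = {B, D, ∀r.A} ∪ {¬B}
   clash {B, ¬B} at c — c ∈ B
3. c : C?  L(c) = {B, D, ∀r.A} ∪ {¬C}
   clash {C, ¬C} at c — c ∈ C
4. c : D?  L(c) = {B, D, ∀r.A} ∪ {¬D}
   clash {D, ¬D} at c — c ∈ D
5. Entailed for c: {B, C, D}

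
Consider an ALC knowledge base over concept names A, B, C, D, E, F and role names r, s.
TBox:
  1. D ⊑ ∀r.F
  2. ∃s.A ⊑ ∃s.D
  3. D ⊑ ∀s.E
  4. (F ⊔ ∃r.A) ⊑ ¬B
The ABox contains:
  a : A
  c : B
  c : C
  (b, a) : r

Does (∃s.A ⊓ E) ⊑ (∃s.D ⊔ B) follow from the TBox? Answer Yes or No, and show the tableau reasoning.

1. (∃s.A ⊓ E) ⊑ (∃s.D ⊔ B)  ⇔  ((∃s.A ⊓ E) ⊓ (∀s.¬D ⊓ ¬B)) unsat w.r.t. T
   all branches close; clash {D, ¬D} at an ∃-successor
2. Hence (∃s.A ⊓ E) ⊑ (∃s.D ⊔ B): entailed.

Yes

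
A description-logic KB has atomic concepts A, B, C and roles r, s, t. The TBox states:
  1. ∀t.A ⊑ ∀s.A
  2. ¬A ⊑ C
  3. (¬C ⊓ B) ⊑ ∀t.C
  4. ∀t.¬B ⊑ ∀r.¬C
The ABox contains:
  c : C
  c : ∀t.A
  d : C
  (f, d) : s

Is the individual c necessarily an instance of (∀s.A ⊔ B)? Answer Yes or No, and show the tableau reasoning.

Yes

1. c : (∀s.A ⊔ B)?  L(c) = {C, ∀t.A} ∪ {(∃s.¬A ⊓ ¬B)}
   clash {A, ¬A} at an ∃-successor — c ∈ (∀s.A ⊔ B)
2. Hence c : (∀s.A ⊔ B): entailed.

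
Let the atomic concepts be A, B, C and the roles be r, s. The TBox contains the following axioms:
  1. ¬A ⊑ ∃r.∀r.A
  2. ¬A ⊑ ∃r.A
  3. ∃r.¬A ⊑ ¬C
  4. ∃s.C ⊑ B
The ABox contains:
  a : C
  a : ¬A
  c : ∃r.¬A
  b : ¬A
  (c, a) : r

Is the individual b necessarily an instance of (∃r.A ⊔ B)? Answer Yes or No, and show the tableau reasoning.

Yes

1. b : (∃r.A ⊔ B)?  L(b) = {¬A} ∪ {(∀r.¬A ⊓ ¬B)}
   clash {B, ¬B} at b — b ∈ (∃r.A ⊔ B)
2. Hence b : (∃r.A ⊔ B): entailed.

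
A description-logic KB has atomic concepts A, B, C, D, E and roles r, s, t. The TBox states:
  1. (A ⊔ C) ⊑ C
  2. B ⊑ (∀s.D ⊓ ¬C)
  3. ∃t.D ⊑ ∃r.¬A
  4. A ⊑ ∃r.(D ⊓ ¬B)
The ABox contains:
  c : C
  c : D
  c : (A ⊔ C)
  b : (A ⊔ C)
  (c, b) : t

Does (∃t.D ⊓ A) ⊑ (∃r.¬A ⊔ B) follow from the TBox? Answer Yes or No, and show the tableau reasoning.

Yes

1. (∃t.D ⊓ A) ⊑ (∃r.¬A ⊔ B)  ⇔  ((∃t.D ⊓ A) ⊓ (∀r.A ⊓ ¬B)) unsat w.r.t. T
   all branches close; clash {A, ¬A} at an ∃-successor
2. Hence (∃t.D ⊓ A) ⊑ (∃r.¬A ⊔ B): entailed.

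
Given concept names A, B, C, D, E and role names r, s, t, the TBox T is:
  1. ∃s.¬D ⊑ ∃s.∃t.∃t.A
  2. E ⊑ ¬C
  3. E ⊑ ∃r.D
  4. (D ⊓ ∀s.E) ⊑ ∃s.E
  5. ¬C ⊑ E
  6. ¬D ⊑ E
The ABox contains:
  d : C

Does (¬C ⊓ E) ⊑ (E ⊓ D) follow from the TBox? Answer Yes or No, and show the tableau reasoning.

1. (¬C ⊓ E) ⊑ (E ⊓ D)  ⇔  ((¬C ⊓ E) ⊓ (¬E ⊔ ¬D)) unsat w.r.t. T
   apply at x₀: E⊑∃r.D
   open: L(x₀) ⊇ {E, ¬C, ¬D, ∀s.D, ∃r.D} (+ ∃-successors)
2. Hence (¬C ⊓ E) ⊑ (E ⊓ D): not entailed.

No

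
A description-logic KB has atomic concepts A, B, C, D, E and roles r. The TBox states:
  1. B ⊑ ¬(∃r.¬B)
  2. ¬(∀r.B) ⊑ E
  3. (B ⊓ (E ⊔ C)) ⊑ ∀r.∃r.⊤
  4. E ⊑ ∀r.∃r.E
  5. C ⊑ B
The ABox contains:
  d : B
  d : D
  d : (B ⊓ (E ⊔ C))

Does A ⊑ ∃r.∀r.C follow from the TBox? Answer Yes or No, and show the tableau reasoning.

1. A ⊑ ∃r.∀r.C  ⇔  (A ⊓ ∀r.∃r.¬C) unsat w.r.t. T
   open: L(x₀) ⊇ {A, ¬B, ¬C, ¬E, ∀r.B, …}
2. Hence A ⊑ ∃r.∀r.C: not entailed.

No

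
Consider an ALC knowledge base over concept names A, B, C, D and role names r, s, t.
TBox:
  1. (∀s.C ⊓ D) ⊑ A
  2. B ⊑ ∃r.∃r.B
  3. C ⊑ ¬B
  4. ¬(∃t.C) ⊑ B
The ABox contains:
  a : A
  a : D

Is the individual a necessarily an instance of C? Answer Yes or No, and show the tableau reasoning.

1. a : C?  L(a) = {A, D} ∪ {¬C}
   open: L(a) ⊇ {A, D, ¬B, ¬C, ∃t.C} (+ ∃-successors) — a ∉ C possible
2. Hence a : C: not entailed.

No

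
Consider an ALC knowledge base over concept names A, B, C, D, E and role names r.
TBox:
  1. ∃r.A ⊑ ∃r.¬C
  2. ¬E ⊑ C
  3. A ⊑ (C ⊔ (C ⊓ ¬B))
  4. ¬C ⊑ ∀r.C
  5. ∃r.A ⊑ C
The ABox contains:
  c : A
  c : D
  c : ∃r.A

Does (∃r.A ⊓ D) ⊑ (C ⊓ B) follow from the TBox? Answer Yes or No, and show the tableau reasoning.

1. (∃r.A ⊓ D) ⊑ (C ⊓ B)  ⇔  ((∃r.A ⊓ D) ⊓ (¬C ⊔ ¬B)) unsat w.r.t. T
   apply at x₀: ∃r.A⊑∃r.¬C; ∃r.A⊑C
   open: L(x₀) ⊇ {C, D, E, ¬A, ¬B, …} (+ ∃-successors)
2. Hence (∃r.A ⊓ D) ⊑ (C ⊓ B): not entailed.

No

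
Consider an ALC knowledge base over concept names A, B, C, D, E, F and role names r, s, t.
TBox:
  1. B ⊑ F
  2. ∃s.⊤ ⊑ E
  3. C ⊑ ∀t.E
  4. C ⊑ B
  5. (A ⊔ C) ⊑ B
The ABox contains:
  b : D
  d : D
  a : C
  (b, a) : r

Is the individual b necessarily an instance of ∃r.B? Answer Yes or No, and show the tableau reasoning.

1. b : ∃r.B?  L(b) = {D} ∪ {∀r.¬B}
   clash {B, ¬B} at a — b ∈ ∃r.B
2. Hence b : ∃r.B: entailed.

Yes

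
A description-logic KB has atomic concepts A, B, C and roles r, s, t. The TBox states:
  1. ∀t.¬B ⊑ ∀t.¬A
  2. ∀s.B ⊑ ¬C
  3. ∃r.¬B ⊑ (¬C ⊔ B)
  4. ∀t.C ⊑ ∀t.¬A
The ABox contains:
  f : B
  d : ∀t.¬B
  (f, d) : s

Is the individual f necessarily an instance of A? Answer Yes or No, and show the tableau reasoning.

No

1. f : A?  L(f) = {B} ∪ {¬A}
   open: L(f) ⊇ {B, ¬A, ∀r.B, ∃s.¬B, ∃t.B, …} (+ ∃-successors) — f ∉ A possible
2. Hence f : A: not entailed.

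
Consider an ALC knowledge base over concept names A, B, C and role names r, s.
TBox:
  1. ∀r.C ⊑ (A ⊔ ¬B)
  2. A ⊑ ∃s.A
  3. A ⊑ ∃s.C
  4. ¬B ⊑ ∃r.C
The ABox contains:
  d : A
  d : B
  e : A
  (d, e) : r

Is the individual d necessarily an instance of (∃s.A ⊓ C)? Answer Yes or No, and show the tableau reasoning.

No

1. d : (∃s.A ⊓ C)?  L(d) = {A, B} ∪ {(∀s.¬A ⊔ ¬C)}
   apply at d: A⊑∃s.A; A⊑∃s.C
   open: L(d) ⊇ {A, B, ¬C, ∃r.¬C, ∃s.A, …} (+ ∃-successors) — d ∉ (∃s.A ⊓ C) possible
2. Hence d : (∃s.A ⊓ C): not entailed.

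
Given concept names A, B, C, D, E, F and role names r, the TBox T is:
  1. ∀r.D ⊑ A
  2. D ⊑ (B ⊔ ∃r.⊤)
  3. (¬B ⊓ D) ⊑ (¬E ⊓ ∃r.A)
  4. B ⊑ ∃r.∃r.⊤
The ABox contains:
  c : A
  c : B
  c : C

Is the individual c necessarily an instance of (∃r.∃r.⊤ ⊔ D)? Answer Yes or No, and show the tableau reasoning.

1. c : (∃r.∃r.⊤ ⊔ D)?  L(c) = {A, B, C} ∪ {(∀r.∀r.⊥ ⊓ ¬D)}
   clash ⊥ at an ∃-successor — c ∈ (∃r.∃r.⊤ ⊔ D)
2. Hence c : (∃r.∃r.⊤ ⊔ D): entailed.

Yes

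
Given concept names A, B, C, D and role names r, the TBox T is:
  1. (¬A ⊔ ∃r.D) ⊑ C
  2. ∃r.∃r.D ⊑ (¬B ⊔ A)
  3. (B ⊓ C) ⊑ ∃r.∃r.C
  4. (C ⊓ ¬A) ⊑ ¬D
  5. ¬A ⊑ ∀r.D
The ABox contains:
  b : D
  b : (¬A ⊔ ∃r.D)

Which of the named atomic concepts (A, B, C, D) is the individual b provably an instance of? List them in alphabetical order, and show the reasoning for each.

{A, C, D}

1. b : A?  L(b) = {D, (¬A ⊔ ∃r.D)} ∪ {¬A}
   clash {D, ¬D} at b — b ∈ A
2. b : B?  L(b) = {D, (¬A ⊔ ∃r.D)} ∪ {¬B}
   apply at b: (¬A ⊔ ∃r.D)⊑C
   open: L(b) ⊇ {A, C, D, ¬B, ∀r.∀r.¬D, …} (+ ∃-successors) — b ∉ B possible
3. b : C?  L(b) = {D, (¬A ⊔ ∃r.D)} ∪ {¬C}
   clash {D, ¬D} at b — b ∈ C
4. b : D?  L(b) = {D, (¬A ⊔ ∃r.D)} ∪ {¬D}
   clash {D, ¬D} at b — b ∈ D
5. Entailed for b: {A, C, D}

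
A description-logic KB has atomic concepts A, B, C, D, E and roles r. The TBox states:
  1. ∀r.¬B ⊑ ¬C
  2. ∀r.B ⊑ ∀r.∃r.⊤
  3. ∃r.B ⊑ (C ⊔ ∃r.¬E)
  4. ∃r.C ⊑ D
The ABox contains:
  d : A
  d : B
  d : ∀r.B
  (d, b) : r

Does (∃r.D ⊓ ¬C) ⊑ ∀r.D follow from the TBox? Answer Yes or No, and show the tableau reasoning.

1. (∃r.D ⊓ ¬C) ⊑ ∀r.D  ⇔  ((∃r.D ⊓ ¬C) ⊓ ∃r.¬D) unsat w.r.t. T
   open: L(x₀) ⊇ {¬C, ∀r.¬B, ∀r.¬C, ∃r.D, ∃r.¬B, …} (+ ∃-successors)
2. Hence (∃r.D ⊓ ¬C) ⊑ ∀r.D: not entailed.

No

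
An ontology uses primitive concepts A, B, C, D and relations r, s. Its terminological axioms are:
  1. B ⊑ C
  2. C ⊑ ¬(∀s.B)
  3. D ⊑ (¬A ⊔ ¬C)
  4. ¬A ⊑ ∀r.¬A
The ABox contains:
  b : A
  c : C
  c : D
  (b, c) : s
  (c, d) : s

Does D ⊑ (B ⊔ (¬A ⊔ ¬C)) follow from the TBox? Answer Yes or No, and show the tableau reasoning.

1. D ⊑ (B ⊔ (¬A ⊔ ¬C))  ⇔  (D ⊓ (¬B ⊓ (A ⊓ C))) unsat w.r.t. T
   all branches close; clash {C, ¬C} at x₀
2. Hence D ⊑ (B ⊔ (¬A ⊔ ¬C)): entailed.

Yes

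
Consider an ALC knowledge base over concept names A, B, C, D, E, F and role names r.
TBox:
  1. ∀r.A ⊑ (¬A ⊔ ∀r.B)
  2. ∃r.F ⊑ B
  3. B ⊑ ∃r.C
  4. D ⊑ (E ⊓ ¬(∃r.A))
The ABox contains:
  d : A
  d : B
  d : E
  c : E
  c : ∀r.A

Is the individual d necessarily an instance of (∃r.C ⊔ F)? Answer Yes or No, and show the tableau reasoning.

1. d : (∃r.C ⊔ F)?  L(d) = {A, B, E} ∪ {(∀r.¬C ⊓ ¬F)}
   clash {C, ¬C} at an ∃-successor — d ∈ (∃r.C ⊔ F)
2. Hence d : (∃r.C ⊔ F): entailed.

Yes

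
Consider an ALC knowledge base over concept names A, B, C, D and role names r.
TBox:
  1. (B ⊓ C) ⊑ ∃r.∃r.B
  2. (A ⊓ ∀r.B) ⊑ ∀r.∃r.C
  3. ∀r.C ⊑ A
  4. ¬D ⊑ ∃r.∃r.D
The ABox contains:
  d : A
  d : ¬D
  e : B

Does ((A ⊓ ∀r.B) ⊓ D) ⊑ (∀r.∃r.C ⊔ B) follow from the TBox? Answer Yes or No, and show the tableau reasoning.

Yes

1. ((A ⊓ ∀r.B) ⊓ D) ⊑ (∀r.∃r.C ⊔ B)  ⇔  (((A ⊓ ∀r.B) ⊓ D) ⊓ (∃r.∀r.¬C ⊓ ¬B)) unsat w.r.t. T
   all branches close; clash {C, ¬C} at an ∃-successor
2. Hence ((A ⊓ ∀r.B) ⊓ D) ⊑ (∀r.∃r.C ⊔ B): entailed.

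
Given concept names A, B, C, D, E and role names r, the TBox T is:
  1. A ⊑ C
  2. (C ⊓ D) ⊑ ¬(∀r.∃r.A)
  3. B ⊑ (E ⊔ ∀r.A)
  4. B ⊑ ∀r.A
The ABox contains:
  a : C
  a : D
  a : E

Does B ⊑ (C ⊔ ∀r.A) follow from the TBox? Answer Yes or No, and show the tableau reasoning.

Yes

1. B ⊑ (C ⊔ ∀r.A)  ⇔  (B ⊓ (¬C ⊓ ∃r.¬A)) unsat w.r.t. T
   all branches close; clash {C, ¬C} at x₀
2. Hence B ⊑ (C ⊔ ∀r.A): entailed.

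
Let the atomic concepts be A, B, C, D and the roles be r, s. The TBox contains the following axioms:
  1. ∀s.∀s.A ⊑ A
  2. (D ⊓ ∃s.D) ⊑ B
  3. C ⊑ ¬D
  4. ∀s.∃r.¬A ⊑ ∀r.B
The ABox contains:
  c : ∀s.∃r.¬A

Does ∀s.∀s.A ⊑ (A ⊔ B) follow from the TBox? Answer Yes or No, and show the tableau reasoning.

Yes

1. ∀s.∀s.A ⊑ (A ⊔ B)  ⇔  (∀s.∀s.A ⊓ (¬A ⊓ ¬B)) unsat w.r.t. T
   all branches close; clash {B, ¬B} at x₀
2. Hence ∀s.∀s.A ⊑ (A ⊔ B): entailed.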